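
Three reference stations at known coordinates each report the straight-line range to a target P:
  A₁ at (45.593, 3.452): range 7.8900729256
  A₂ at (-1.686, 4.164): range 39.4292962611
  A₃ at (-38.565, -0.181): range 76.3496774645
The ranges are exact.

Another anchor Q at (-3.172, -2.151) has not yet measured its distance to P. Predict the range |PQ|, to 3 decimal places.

41.205

eq1: (x − 45.593)² + (y − 3.452)² = 7.8900729256²
eq2: (x + 1.686)² + (y − 4.164)² = 39.4292962611²
eq3: (x + 38.565)² + (y + 0.181)² = 76.3496774645²
eq3−eq1, eq3−eq2 (x²,y² cancel):
  168.316·x + 7.266·y = 6370.365965
  73.758·x + 8.690·y = 2807.493351
det = 168.316·8.690 − 7.266·73.758 = 926.740412
x = (6370.365965·8.690 − 7.266·2807.493351) / 926.740412 = 37.722790
y = (168.316·2807.493351 − 6370.365965·73.758) / 926.740412 = 2.892502
|P − Q| = √((37.722790 − -3.172)² + (2.892502 − -2.151)²) = 41.204620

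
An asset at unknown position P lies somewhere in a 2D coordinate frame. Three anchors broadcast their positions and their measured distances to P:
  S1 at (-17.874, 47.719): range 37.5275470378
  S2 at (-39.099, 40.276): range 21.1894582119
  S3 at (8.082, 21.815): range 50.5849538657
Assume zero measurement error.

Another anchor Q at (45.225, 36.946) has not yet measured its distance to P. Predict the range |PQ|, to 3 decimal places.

eq1: (x + 17.874)² + (y − 47.719)² = 37.5275470378²
eq2: (x + 39.099)² + (y − 40.276)² = 21.1894582119²
eq3: (x − 8.082)² + (y − 21.815)² = 50.5849538657²
eq2−eq1, eq2−eq3 (x²,y² cancel):
  42.450·x + 14.886·y = -1513.628787
  94.362·x − 36.922·y = -4719.519446
det = 42.450·-36.922 − 14.886·94.362 = -2972.011632
x = (-1513.628787·-36.922 − 14.886·-4719.519446) / -2972.011632 = -42.442959
y = (42.450·-4719.519446 − -1513.628787·94.362) / -2972.011632 = 19.352065
|P − Q| = √((-42.442959 − 45.225)² + (19.352065 − 36.946)²) = 89.415981

89.416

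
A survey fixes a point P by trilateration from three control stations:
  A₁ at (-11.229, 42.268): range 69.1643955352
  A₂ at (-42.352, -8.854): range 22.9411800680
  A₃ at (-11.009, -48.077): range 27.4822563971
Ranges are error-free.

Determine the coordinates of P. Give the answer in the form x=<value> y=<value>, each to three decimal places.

eq1: (x + 11.229)² + (y − 42.268)² = 69.1643955352²
eq2: (x + 42.352)² + (y + 8.854)² = 22.9411800680²
eq3: (x + 11.009)² + (y + 48.077)² = 27.4822563971²
eq3−eq2, eq3−eq1 (x²,y² cancel):
  -62.686·x + 78.446·y = -331.534116
  -0.440·x + 180.690·y = -4548.360938
det = -62.686·180.690 − 78.446·-0.440 = -11292.217100
x = (-331.534116·180.690 − 78.446·-4548.360938) / -11292.217100 = -26.292075
y = (-62.686·-4548.360938 − -331.534116·-0.440) / -11292.217100 = -25.236203

x=-26.292 y=-25.236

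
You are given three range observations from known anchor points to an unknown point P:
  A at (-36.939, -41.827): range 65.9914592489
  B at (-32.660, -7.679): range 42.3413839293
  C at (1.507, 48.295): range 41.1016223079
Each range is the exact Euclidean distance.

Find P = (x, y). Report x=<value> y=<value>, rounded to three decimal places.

eq1: (x + 36.939)² + (y + 41.827)² = 65.9914592489²
eq2: (x + 32.660)² + (y + 7.679)² = 42.3413839293²
eq3: (x − 1.507)² + (y − 48.295)² = 41.1016223079²
eq1−eq3, eq1−eq2 (x²,y² cancel):
  76.892·x + 180.244·y = 1886.219761
  8.558·x + 68.296·y = 573.734892
det = 76.892·68.296 − 180.244·8.558 = 3708.887880
x = (1886.219761·68.296 − 180.244·573.734892) / 3708.887880 = 6.850839
y = (76.892·573.734892 − 1886.219761·8.558) / 3708.887880 = 7.542249

x=6.851 y=7.542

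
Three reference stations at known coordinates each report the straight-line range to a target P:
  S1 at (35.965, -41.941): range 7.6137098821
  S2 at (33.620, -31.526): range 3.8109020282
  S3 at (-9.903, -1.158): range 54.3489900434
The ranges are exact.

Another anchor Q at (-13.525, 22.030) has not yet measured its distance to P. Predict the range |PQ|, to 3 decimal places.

73.409

eq1: (x − 35.965)² + (y + 41.941)² = 7.6137098821²
eq2: (x − 33.620)² + (y + 31.526)² = 3.8109020282²
eq3: (x + 9.903)² + (y + 1.158)² = 54.3489900434²
eq2−eq1, eq2−eq3 (x²,y² cancel):
  4.690·x − 20.830·y = 884.890026
  -87.046·x + 60.736·y = -4964.072447
det = 4.690·60.736 − -20.830·-87.046 = -1528.316340
x = (884.890026·60.736 − -20.830·-4964.072447) / -1528.316340 = 32.491276
y = (4.690·-4964.072447 − 884.890026·-87.046) / -1528.316340 = -35.165912
|P − Q| = √((32.491276 − -13.525)² + (-35.165912 − 22.030)²) = 73.408923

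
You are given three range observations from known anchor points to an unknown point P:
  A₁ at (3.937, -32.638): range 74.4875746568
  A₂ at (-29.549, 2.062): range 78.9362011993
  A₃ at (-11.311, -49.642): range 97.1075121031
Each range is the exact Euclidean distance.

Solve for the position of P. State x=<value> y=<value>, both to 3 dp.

x=44.288 y=29.974

eq1: (x − 3.937)² + (y + 32.638)² = 74.4875746568²
eq2: (x + 29.549)² + (y − 2.062)² = 78.9362011993²
eq3: (x + 11.311)² + (y + 49.642)² = 97.1075121031²
eq1−eq3, eq1−eq2 (x²,y² cancel):
  -30.496·x − 34.008·y = -2369.942257
  -66.972·x + 69.400·y = -885.868850
det = -30.496·69.400 − -34.008·-66.972 = -4394.006176
x = (-2369.942257·69.400 − -34.008·-885.868850) / -4394.006176 = 44.287744
y = (-30.496·-885.868850 − -2369.942257·-66.972) / -4394.006176 = 29.973630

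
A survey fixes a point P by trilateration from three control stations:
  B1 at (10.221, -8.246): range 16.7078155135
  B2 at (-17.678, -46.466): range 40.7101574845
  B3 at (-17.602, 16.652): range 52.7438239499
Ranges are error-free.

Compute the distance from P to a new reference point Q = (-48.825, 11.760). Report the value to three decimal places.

eq1: (x − 10.221)² + (y + 8.246)² = 16.7078155135²
eq2: (x + 17.678)² + (y + 46.466)² = 40.7101574845²
eq3: (x + 17.602)² + (y − 16.652)² = 52.7438239499²
eq1−eq2, eq1−eq3 (x²,y² cancel):
  -55.798·x − 76.440·y = 920.969660
  -55.646·x + 49.796·y = -2088.105715
det = -55.798·49.796 − -76.440·-55.646 = -7032.097448
x = (920.969660·49.796 − -76.440·-2088.105715) / -7032.097448 = 16.176425
y = (-55.798·-2088.105715 − 920.969660·-55.646) / -7032.097448 = -23.856382
|P − Q| = √((16.176425 − -48.825)² + (-23.856382 − 11.760)²) = 74.119578

74.120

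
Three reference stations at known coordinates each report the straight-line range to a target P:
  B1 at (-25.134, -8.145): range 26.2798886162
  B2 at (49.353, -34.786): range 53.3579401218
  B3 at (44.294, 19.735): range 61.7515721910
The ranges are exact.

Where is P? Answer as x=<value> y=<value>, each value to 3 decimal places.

x=-2.175 y=-20.933

eq1: (x + 25.134)² + (y + 8.145)² = 26.2798886162²
eq2: (x − 49.353)² + (y + 34.786)² = 53.3579401218²
eq3: (x − 44.294)² + (y − 19.735)² = 61.7515721910²
eq1−eq3, eq1−eq2 (x²,y² cancel):
  138.856·x + 55.760·y = -1469.254442
  148.974·x − 53.282·y = 791.288196
det = 138.856·-53.282 − 55.760·148.974 = -15705.315632
x = (-1469.254442·-53.282 − 55.760·791.288196) / -15705.315632 = -2.175224
y = (138.856·791.288196 − -1469.254442·148.974) / -15705.315632 = -20.932774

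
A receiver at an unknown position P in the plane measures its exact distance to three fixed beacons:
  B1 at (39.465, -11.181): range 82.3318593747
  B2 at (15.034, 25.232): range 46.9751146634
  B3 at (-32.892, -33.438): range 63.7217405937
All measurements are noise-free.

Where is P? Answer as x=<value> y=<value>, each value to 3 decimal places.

x=-31.670 y=30.272

eq1: (x − 39.465)² + (y + 11.181)² = 82.3318593747²
eq2: (x − 15.034)² + (y − 25.232)² = 46.9751146634²
eq3: (x + 32.892)² + (y + 33.438)² = 63.7217405937²
eq1−eq3, eq1−eq2 (x²,y² cancel):
  -144.714·x − 44.514·y = 3235.557366
  -48.862·x + 72.826·y = 3752.047664
det = -144.714·72.826 − -44.514·-48.862 = -12713.984832
x = (3235.557366·72.826 − -44.514·3752.047664) / -12713.984832 = -31.669957
y = (-144.714·3752.047664 − 3235.557366·-48.862) / -12713.984832 = 30.272021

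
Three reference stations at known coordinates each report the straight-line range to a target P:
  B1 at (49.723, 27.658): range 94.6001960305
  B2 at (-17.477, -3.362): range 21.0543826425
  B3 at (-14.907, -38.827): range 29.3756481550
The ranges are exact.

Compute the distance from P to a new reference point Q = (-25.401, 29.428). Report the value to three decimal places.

46.684

eq1: (x − 49.723)² + (y − 27.658)² = 94.6001960305²
eq2: (x + 17.477)² + (y + 3.362)² = 21.0543826425²
eq3: (x + 14.907)² + (y + 38.827)² = 29.3756481550²
eq3−eq1, eq3−eq2 (x²,y² cancel):
  129.260·x + 132.970·y = -6578.681269
  -5.140·x + 70.930·y = -993.364329
det = 129.260·70.930 − 132.970·-5.140 = 9851.877600
x = (-6578.681269·70.930 − 132.970·-993.364329) / 9851.877600 = -33.956797
y = (129.260·-993.364329 − -6578.681269·-5.140) / 9851.877600 = -16.465561
|P − Q| = √((-33.956797 − -25.401)² + (-16.465561 − 29.428)²) = 46.684265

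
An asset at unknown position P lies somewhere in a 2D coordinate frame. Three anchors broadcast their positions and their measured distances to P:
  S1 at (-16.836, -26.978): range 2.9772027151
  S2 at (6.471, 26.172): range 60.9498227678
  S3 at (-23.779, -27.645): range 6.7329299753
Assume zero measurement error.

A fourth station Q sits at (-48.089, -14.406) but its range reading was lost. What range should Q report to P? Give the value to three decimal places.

eq1: (x + 16.836)² + (y + 26.978)² = 2.9772027151²
eq2: (x − 6.471)² + (y − 26.172)² = 60.9498227678²
eq3: (x + 23.779)² + (y + 27.645)² = 6.7329299753²
eq1−eq3, eq1−eq2 (x²,y² cancel):
  -13.886·x − 1.334·y = 281.954876
  46.614·x + 106.300·y = -3990.433114
det = -13.886·106.300 − -1.334·46.614 = -1413.898724
x = (281.954876·106.300 − -1.334·-3990.433114) / -1413.898724 = -17.433049
y = (-13.886·-3990.433114 − 281.954876·46.614) / -1413.898724 = -29.894722
|P − Q| = √((-17.433049 − -48.089)² + (-29.894722 − -14.406)²) = 34.346584

34.347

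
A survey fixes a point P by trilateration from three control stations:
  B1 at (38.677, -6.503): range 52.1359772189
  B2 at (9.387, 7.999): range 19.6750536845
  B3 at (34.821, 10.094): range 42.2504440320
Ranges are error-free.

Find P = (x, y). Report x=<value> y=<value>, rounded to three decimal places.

eq1: (x − 38.677)² + (y + 6.503)² = 52.1359772189²
eq2: (x − 9.387)² + (y − 7.999)² = 19.6750536845²
eq3: (x − 34.821)² + (y − 10.094)² = 42.2504440320²
eq2−eq1, eq2−eq3 (x²,y² cancel):
  58.580·x − 29.004·y = -944.952815
  50.868·x + 4.190·y = -235.701176
det = 58.580·4.190 − -29.004·50.868 = 1720.825672
x = (-944.952815·4.190 − -29.004·-235.701176) / 1720.825672 = -6.273517
y = (58.580·-235.701176 − -944.952815·50.868) / 1720.825672 = 19.909329

x=-6.274 y=19.909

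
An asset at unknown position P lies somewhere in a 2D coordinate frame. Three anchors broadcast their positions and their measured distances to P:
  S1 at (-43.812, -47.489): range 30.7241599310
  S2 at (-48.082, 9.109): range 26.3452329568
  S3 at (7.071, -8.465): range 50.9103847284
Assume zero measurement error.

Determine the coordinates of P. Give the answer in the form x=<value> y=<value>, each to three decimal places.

eq1: (x + 43.812)² + (y + 47.489)² = 30.7241599310²
eq2: (x + 48.082)² + (y − 9.109)² = 26.3452329568²
eq3: (x − 7.071)² + (y + 8.465)² = 50.9103847284²
eq2−eq1, eq2−eq3 (x²,y² cancel):
  8.540·x − 113.196·y = 1529.941156
  110.306·x − 35.148·y = -4170.993313
det = 8.540·-35.148 − -113.196·110.306 = 12186.034056
x = (1529.941156·-35.148 − -113.196·-4170.993313) / 12186.034056 = -43.157120
y = (8.540·-4170.993313 − 1529.941156·110.306) / 12186.034056 = -16.771820

x=-43.157 y=-16.772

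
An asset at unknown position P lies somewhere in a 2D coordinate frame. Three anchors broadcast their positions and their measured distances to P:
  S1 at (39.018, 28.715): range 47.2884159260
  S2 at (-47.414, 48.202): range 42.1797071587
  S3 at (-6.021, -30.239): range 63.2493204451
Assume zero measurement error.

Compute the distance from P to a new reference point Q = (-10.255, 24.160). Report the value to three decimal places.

eq1: (x − 39.018)² + (y − 28.715)² = 47.2884159260²
eq2: (x + 47.414)² + (y − 48.202)² = 42.1797071587²
eq3: (x + 6.021)² + (y + 30.239)² = 63.2493204451²
eq2−eq1, eq2−eq3 (x²,y² cancel):
  172.864·x − 38.974·y = -2681.631236
  82.786·x − 156.882·y = -5842.219479
det = 172.864·-156.882 − -38.974·82.786 = -23892.748484
x = (-2681.631236·-156.882 − -38.974·-5842.219479) / -23892.748484 = -8.077974
y = (172.864·-5842.219479 − -2681.631236·82.786) / -23892.748484 = 32.976863
|P − Q| = √((-8.077974 − -10.255)² + (32.976863 − 24.160)²) = 9.081659

9.082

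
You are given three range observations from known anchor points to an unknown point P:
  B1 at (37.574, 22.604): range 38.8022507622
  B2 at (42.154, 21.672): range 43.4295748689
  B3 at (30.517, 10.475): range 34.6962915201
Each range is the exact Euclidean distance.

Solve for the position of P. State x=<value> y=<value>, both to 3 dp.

x=-1.177 y=24.593

eq1: (x − 37.574)² + (y − 22.604)² = 38.8022507622²
eq2: (x − 42.154)² + (y − 21.672)² = 43.4295748689²
eq3: (x − 30.517)² + (y − 10.475)² = 34.6962915201²
eq3−eq1, eq3−eq2 (x²,y² cancel):
  14.114·x + 24.258·y = 579.951359
  23.274·x + 22.394·y = 523.327058
det = 14.114·22.394 − 24.258·23.274 = -248.511776
x = (579.951359·22.394 − 24.258·523.327058) / -248.511776 = -1.177260
y = (14.114·523.327058 − 579.951359·23.274) / -248.511776 = 24.592597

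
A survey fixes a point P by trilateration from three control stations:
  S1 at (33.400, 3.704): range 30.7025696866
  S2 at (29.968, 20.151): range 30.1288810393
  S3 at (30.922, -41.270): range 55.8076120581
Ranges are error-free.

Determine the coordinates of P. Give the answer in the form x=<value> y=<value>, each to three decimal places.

eq1: (x − 33.400)² + (y − 3.704)² = 30.7025696866²
eq2: (x − 29.968)² + (y − 20.151)² = 30.1288810393²
eq3: (x − 30.922)² + (y + 41.270)² = 55.8076120581²
eq1−eq3, eq1−eq2 (x²,y² cancel):
  -4.956·x − 89.948·y = -641.738410
  -6.864·x + 32.894·y = 209.762522
det = -4.956·32.894 − -89.948·-6.864 = -780.425736
x = (-641.738410·32.894 − -89.948·209.762522) / -780.425736 = 2.872309
y = (-4.956·209.762522 − -641.738410·-6.864) / -780.425736 = 6.976289

x=2.872 y=6.976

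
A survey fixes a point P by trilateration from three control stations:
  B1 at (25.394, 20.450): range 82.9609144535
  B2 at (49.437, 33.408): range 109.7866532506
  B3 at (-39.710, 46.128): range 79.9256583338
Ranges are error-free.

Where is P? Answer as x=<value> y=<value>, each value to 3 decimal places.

x=-37.402 y=-33.764

eq1: (x − 25.394)² + (y − 20.450)² = 82.9609144535²
eq2: (x − 49.437)² + (y − 33.408)² = 109.7866532506²
eq3: (x + 39.710)² + (y − 46.128)² = 79.9256583338²
eq3−eq1, eq3−eq2 (x²,y² cancel):
  130.208·x − 51.356·y = -3136.021215
  178.294·x − 25.440·y = -5809.563423
det = 130.208·-25.440 − -51.356·178.294 = 5843.975144
x = (-3136.021215·-25.440 − -51.356·-5809.563423) / 5843.975144 = -37.401863
y = (130.208·-5809.563423 − -3136.021215·178.294) / 5843.975144 = -33.764324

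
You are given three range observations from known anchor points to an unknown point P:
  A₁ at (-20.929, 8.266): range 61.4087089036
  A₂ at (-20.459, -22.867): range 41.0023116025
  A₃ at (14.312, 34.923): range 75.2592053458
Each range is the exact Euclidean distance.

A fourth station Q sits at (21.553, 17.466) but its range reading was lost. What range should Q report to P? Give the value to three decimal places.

eq1: (x + 20.929)² + (y − 8.266)² = 61.4087089036²
eq2: (x + 20.459)² + (y + 22.867)² = 41.0023116025²
eq3: (x − 14.312)² + (y − 34.923)² = 75.2592053458²
eq1−eq3, eq1−eq2 (x²,y² cancel):
  70.482·x + 53.314·y = -974.818984
  0.940·x − 62.266·y = 2524.960545
det = 70.482·-62.266 − 53.314·0.940 = -4438.747372
x = (-974.818984·-62.266 − 53.314·2524.960545) / -4438.747372 = 16.652821
y = (70.482·2524.960545 − -974.818984·0.940) / -4438.747372 = -40.299793
|P − Q| = √((16.652821 − 21.553)² + (-40.299793 − 17.466)²) = 57.973257

57.973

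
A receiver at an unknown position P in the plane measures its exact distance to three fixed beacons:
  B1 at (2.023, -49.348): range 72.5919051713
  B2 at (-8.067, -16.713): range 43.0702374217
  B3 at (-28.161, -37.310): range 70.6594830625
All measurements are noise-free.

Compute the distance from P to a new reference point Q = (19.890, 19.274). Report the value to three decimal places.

eq1: (x − 2.023)² + (y + 49.348)² = 72.5919051713²
eq2: (x + 8.067)² + (y + 16.713)² = 43.0702374217²
eq3: (x + 28.161)² + (y + 37.310)² = 70.6594830625²
eq1−eq2, eq1−eq3 (x²,y² cancel):
  -20.180·x + 65.270·y = 1319.622570
  -60.368·x + 24.076·y = 22.582538
det = -20.180·24.076 − 65.270·-60.368 = 3454.365680
x = (1319.622570·24.076 − 65.270·22.582538) / 3454.365680 = 8.770719
y = (-20.180·22.582538 − 1319.622570·-60.368) / 3454.365680 = 22.929611
|P − Q| = √((8.770719 − 19.890)² + (22.929611 − 19.274)²) = 11.704781

11.705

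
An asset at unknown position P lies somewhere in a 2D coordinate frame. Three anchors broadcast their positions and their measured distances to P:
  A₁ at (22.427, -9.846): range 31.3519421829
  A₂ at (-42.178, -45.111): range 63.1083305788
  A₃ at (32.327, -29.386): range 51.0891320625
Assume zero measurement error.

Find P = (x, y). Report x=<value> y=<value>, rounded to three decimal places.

eq1: (x − 22.427)² + (y + 9.846)² = 31.3519421829²
eq2: (x + 42.178)² + (y + 45.111)² = 63.1083305788²
eq3: (x − 32.327)² + (y + 29.386)² = 51.0891320625²
eq1−eq3, eq1−eq2 (x²,y² cancel):
  19.800·x − 39.080·y = -318.497256
  -129.210·x − 70.530·y = 214.354850
det = 19.800·-70.530 − -39.080·-129.210 = -6446.020800
x = (-318.497256·-70.530 − -39.080·214.354850) / -6446.020800 = -4.784440
y = (19.800·214.354850 − -318.497256·-129.210) / -6446.020800 = 5.725828

x=-4.784 y=5.726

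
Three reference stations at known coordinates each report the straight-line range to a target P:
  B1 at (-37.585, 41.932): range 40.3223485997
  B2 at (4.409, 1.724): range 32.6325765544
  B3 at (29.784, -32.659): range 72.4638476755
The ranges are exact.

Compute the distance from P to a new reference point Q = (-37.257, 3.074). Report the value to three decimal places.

50.143

eq1: (x + 37.585)² + (y − 41.932)² = 40.3223485997²
eq2: (x − 4.409)² + (y − 1.724)² = 32.6325765544²
eq3: (x − 29.784)² + (y + 32.659)² = 72.4638476755²
eq1−eq2, eq1−eq3 (x²,y² cancel):
  83.988·x − 80.416·y = -2587.506648
  134.738·x − 149.182·y = -4842.345335
det = 83.988·-149.182 − -80.416·134.738 = -1694.406808
x = (-2587.506648·-149.182 − -80.416·-4842.345335) / -1694.406808 = 2.002250
y = (83.988·-4842.345335 − -2587.506648·134.738) / -1694.406808 = 34.267703
|P − Q| = √((2.002250 − -37.257)² + (34.267703 − 3.074)²) = 50.143153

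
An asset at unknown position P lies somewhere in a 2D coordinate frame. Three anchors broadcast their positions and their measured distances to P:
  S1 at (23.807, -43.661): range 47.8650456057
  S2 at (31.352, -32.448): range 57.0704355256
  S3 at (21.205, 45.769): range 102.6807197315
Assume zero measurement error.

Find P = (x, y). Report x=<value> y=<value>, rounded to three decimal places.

x=-23.978 y=-46.437

eq1: (x − 23.807)² + (y + 43.661)² = 47.8650456057²
eq2: (x − 31.352)² + (y + 32.448)² = 57.0704355256²
eq3: (x − 21.205)² + (y − 45.769)² = 102.6807197315²
eq1−eq2, eq1−eq3 (x²,y² cancel):
  15.090·x + 22.426·y = -1403.207582
  -5.204·x + 178.860·y = -8180.870398
det = 15.090·178.860 − 22.426·-5.204 = 2815.702304
x = (-1403.207582·178.860 − 22.426·-8180.870398) / 2815.702304 = -23.977502
y = (15.090·-8180.870398 − -1403.207582·-5.204) / 2815.702304 = -46.436595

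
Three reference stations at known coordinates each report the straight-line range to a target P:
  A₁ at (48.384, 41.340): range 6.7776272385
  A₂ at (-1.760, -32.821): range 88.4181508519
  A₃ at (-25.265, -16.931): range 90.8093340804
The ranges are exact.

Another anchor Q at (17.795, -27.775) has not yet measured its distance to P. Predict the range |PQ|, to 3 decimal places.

75.728

eq1: (x − 48.384)² + (y − 41.340)² = 6.7776272385²
eq2: (x + 1.760)² + (y + 32.821)² = 88.4181508519²
eq3: (x + 25.265)² + (y + 16.931)² = 90.8093340804²
eq1−eq3, eq1−eq2 (x²,y² cancel):
  -147.298·x − 116.542·y = -11325.426995
  -100.288·x − 148.322·y = -10741.524584
det = -147.298·-148.322 − -116.542·-100.288 = 10159.769860
x = (-11325.426995·-148.322 − -116.542·-10741.524584) / 10159.769860 = 42.124106
y = (-147.298·-10741.524584 − -11325.426995·-100.288) / 10159.769860 = 43.938069
|P − Q| = √((42.124106 − 17.795)² + (43.938069 − -27.775)²) = 75.727601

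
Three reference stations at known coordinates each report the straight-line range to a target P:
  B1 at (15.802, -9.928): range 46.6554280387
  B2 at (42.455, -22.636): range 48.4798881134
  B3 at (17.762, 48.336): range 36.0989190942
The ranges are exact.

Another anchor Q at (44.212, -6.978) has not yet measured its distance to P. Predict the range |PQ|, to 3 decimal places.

eq1: (x − 15.802)² + (y + 9.928)² = 46.6554280387²
eq2: (x − 42.455)² + (y + 22.636)² = 48.4798881134²
eq3: (x − 17.762)² + (y − 48.336)² = 36.0989190942²
eq1−eq2, eq1−eq3 (x²,y² cancel):
  53.306·x − 25.416·y = 1792.976547
  3.920·x + 116.528·y = 3177.186158
det = 53.306·116.528 − -25.416·3.920 = 6311.272288
x = (1792.976547·116.528 − -25.416·3177.186158) / 6311.272288 = 45.899356
y = (53.306·3177.186158 − 1792.976547·3.920) / 6311.272288 = 25.721378
|P − Q| = √((45.899356 − 44.212)² + (25.721378 − -6.978)²) = 32.742884

32.743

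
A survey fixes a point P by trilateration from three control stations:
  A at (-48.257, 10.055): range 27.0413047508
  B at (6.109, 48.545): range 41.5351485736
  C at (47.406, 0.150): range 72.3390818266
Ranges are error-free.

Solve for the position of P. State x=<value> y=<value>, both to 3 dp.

eq1: (x + 48.257)² + (y − 10.055)² = 27.0413047508²
eq2: (x − 6.109)² + (y − 48.545)² = 41.5351485736²
eq3: (x − 47.406)² + (y − 0.150)² = 72.3390818266²
eq3−eq1, eq3−eq2 (x²,y² cancel):
  -191.326·x + 19.810·y = 4684.200335
  -82.594·x + 96.790·y = 3654.359762
det = -191.326·96.790 − 19.810·-82.594 = -16882.256400
x = (4684.200335·96.790 − 19.810·3654.359762) / -16882.256400 = -22.567533
y = (-191.326·3654.359762 − 4684.200335·-82.594) / -16882.256400 = 18.497953

x=-22.568 y=18.498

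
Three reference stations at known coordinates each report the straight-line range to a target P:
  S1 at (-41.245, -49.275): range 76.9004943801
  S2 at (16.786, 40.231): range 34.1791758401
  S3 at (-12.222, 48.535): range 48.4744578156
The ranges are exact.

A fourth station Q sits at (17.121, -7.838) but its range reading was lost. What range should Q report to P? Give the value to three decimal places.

eq1: (x + 41.245)² + (y + 49.275)² = 76.9004943801²
eq2: (x − 16.786)² + (y − 40.231)² = 34.1791758401²
eq3: (x + 12.222)² + (y − 48.535)² = 48.4744578156²
eq2−eq3, eq2−eq1 (x²,y² cancel):
  -58.016·x + 16.608·y = -576.836647
  -116.062·x − 179.012·y = -2516.597482
det = -58.016·-179.012 − 16.608·-116.062 = 12313.117888
x = (-576.836647·-179.012 − 16.608·-2516.597482) / 12313.117888 = 11.780634
y = (-58.016·-2516.597482 − -576.836647·-116.062) / 12313.117888 = 6.420316
|P − Q| = √((11.780634 − 17.121)² + (6.420316 − -7.838)²) = 15.225606

15.226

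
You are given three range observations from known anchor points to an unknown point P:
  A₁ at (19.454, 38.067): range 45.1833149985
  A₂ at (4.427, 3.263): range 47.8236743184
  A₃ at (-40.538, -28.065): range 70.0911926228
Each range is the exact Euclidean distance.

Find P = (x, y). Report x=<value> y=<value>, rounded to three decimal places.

eq1: (x − 19.454)² + (y − 38.067)² = 45.1833149985²
eq2: (x − 4.427)² + (y − 3.263)² = 47.8236743184²
eq3: (x + 40.538)² + (y + 28.065)² = 70.0911926228²
eq2−eq1, eq2−eq3 (x²,y² cancel):
  30.054·x + 69.608·y = 2042.880978
  -89.930·x − 62.656·y = -224.943287
det = 30.054·-62.656 − 69.608·-89.930 = 4376.784016
x = (2042.880978·-62.656 − 69.608·-224.943287) / 4376.784016 = -25.667453
y = (30.054·-224.943287 − 2042.880978·-89.930) / 4376.784016 = 40.430563

x=-25.667 y=40.431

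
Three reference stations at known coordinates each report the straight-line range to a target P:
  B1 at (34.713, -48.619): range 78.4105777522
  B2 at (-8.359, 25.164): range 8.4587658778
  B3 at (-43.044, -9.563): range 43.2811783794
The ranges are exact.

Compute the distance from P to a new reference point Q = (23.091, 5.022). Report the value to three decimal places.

33.824

eq1: (x − 34.713)² + (y + 48.619)² = 78.4105777522²
eq2: (x + 8.359)² + (y − 25.164)² = 8.4587658778²
eq3: (x + 43.044)² + (y + 9.563)² = 43.2811783794²
eq3−eq2, eq3−eq1 (x²,y² cancel):
  69.370·x + 69.454·y = 560.572554
  155.514·x − 78.112·y = -2650.395677
det = 69.370·-78.112 − 69.454·155.514 = -16219.698796
x = (560.572554·-78.112 − 69.454·-2650.395677) / -16219.698796 = -8.649553
y = (69.370·-2650.395677 − 560.572554·155.514) / -16219.698796 = 16.710226
|P − Q| = √((-8.649553 − 23.091)² + (16.710226 − 5.022)²) = 33.824212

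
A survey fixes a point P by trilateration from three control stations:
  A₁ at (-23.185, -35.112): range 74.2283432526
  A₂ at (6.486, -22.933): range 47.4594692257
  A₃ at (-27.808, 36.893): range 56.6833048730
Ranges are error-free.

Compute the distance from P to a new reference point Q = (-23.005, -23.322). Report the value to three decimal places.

eq1: (x + 23.185)² + (y + 35.112)² = 74.2283432526²
eq2: (x − 6.486)² + (y + 22.933)² = 47.4594692257²
eq3: (x + 27.808)² + (y − 36.893)² = 56.6833048730²
eq3−eq2, eq3−eq1 (x²,y² cancel):
  68.588·x − 119.652·y = -605.791796
  9.246·x − 144.010·y = -2660.831435
det = 68.588·-144.010 − -119.652·9.246 = -8771.055488
x = (-605.791796·-144.010 − -119.652·-2660.831435) / -8771.055488 = 26.351871
y = (68.588·-2660.831435 − -605.791796·9.246) / -8771.055488 = 20.168605
|P − Q| = √((26.351871 − -23.005)² + (20.168605 − -23.322)²) = 65.783991

65.784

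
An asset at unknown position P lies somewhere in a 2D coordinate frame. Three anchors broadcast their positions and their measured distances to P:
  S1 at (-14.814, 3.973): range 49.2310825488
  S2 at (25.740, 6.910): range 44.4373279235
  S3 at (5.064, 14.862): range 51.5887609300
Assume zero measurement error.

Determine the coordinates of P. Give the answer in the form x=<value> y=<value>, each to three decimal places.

eq1: (x + 14.814)² + (y − 3.973)² = 49.2310825488²
eq2: (x − 25.740)² + (y − 6.910)² = 44.4373279235²
eq3: (x − 5.064)² + (y − 14.862)² = 51.5887609300²
eq3−eq2, eq3−eq1 (x²,y² cancel):
  41.352·x − 15.904·y = 1150.496701
  -39.756·x − 21.778·y = 226.416950
det = 41.352·-21.778 − -15.904·-39.756 = -1532.843280
x = (1150.496701·-21.778 − -15.904·226.416950) / -1532.843280 = 13.996592
y = (41.352·226.416950 − 1150.496701·-39.756) / -1532.843280 = -35.947537

x=13.997 y=-35.948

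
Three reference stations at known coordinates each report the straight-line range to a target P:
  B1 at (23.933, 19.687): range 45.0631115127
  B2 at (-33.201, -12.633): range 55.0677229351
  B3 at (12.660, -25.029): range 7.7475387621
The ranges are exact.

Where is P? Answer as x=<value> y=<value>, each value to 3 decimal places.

x=20.405 y=-25.238

eq1: (x − 23.933)² + (y − 19.687)² = 45.0631115127²
eq2: (x + 33.201)² + (y + 12.633)² = 55.0677229351²
eq3: (x − 12.660)² + (y + 25.029)² = 7.7475387621²
eq3−eq1, eq3−eq2 (x²,y² cancel):
  22.546·x + 89.432·y = -1797.019645
  -91.722·x + 24.792·y = -2497.257103
det = 22.546·24.792 − 89.432·-91.722 = 8761.842336
x = (-1797.019645·24.792 − 89.432·-2497.257103) / 8761.842336 = 20.404725
y = (22.546·-2497.257103 − -1797.019645·-91.722) / 8761.842336 = -25.237774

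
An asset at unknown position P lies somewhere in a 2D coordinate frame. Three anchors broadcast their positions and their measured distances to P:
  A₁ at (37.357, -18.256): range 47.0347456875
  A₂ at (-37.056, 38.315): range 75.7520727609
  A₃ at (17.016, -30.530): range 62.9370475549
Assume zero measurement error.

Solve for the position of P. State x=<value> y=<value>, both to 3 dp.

eq1: (x − 37.357)² + (y + 18.256)² = 47.0347456875²
eq2: (x + 37.056)² + (y − 38.315)² = 75.7520727609²
eq3: (x − 17.016)² + (y + 30.530)² = 62.9370475549²
eq3−eq1, eq3−eq2 (x²,y² cancel):
  40.682·x + 24.548·y = 2256.006482
  -108.144·x + 137.690·y = -157.743368
det = 40.682·137.690 − 24.548·-108.144 = 8256.223492
x = (2256.006482·137.690 − 24.548·-157.743368) / 8256.223492 = 38.092697
y = (40.682·-157.743368 − 2256.006482·-108.144) / 8256.223492 = 28.772992

x=38.093 y=28.773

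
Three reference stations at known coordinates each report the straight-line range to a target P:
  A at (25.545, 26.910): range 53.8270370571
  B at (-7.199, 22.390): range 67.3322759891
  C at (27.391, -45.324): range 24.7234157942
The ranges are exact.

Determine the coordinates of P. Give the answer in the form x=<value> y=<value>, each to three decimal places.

eq1: (x − 25.545)² + (y − 26.910)² = 53.8270370571²
eq2: (x + 7.199)² + (y − 22.390)² = 67.3322759891²
eq3: (x − 27.391)² + (y + 45.324)² = 24.7234157942²
eq1−eq2, eq1−eq3 (x²,y² cancel):
  -65.488·x − 9.040·y = -2459.842896
  3.692·x − 144.468·y = 3713.939362
det = -65.488·-144.468 − -9.040·3.692 = 9494.296064
x = (-2459.842896·-144.468 − -9.040·3713.939362) / 9494.296064 = 40.965922
y = (-65.488·3713.939362 − -2459.842896·3.692) / 9494.296064 = -24.660777

x=40.966 y=-24.661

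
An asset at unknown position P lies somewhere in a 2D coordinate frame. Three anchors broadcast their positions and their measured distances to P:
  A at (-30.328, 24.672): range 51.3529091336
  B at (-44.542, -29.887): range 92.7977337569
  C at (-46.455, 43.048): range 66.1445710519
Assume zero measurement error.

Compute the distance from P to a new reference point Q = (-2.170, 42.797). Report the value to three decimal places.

eq1: (x + 30.328)² + (y − 24.672)² = 51.3529091336²
eq2: (x + 44.542)² + (y + 29.887)² = 92.7977337569²
eq3: (x + 46.455)² + (y − 43.048)² = 66.1445710519²
eq3−eq1, eq3−eq2 (x²,y² cancel):
  32.254·x − 36.752·y = -744.719158
  3.826·x − 145.870·y = -5370.289907
det = 32.254·-145.870 − -36.752·3.826 = -4564.277828
x = (-744.719158·-145.870 − -36.752·-5370.289907) / -4564.277828 = 19.441567
y = (32.254·-5370.289907 − -744.719158·3.826) / -4564.277828 = 37.325518
|P − Q| = √((19.441567 − -2.170)² + (37.325518 − 42.797)²) = 22.293428

22.293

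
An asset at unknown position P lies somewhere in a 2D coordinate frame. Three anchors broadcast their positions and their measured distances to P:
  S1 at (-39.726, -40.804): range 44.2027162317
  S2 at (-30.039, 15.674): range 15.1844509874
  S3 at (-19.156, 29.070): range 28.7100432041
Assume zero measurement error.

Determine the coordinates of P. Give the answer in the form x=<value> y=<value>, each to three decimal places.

x=-25.713 y=1.119

eq1: (x + 39.726)² + (y + 40.804)² = 44.2027162317²
eq2: (x + 30.039)² + (y − 15.674)² = 15.1844509874²
eq3: (x + 19.156)² + (y − 29.070)² = 28.7100432041²
eq2−eq3, eq2−eq1 (x²,y² cancel):
  21.766·x + 26.792·y = -529.697590
  -19.374·x − 112.956·y = 371.793125
det = 21.766·-112.956 − 26.792·-19.374 = -1939.532088
x = (-529.697590·-112.956 − 26.792·371.793125) / -1939.532088 = -25.713129
y = (21.766·371.793125 − -529.697590·-19.374) / -1939.532088 = 1.118781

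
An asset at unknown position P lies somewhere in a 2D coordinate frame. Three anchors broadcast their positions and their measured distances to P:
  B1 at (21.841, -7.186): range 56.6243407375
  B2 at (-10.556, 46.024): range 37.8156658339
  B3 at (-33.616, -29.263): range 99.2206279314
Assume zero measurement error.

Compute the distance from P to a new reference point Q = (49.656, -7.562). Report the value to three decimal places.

eq1: (x − 21.841)² + (y + 7.186)² = 56.6243407375²
eq2: (x + 10.556)² + (y − 46.024)² = 37.8156658339²
eq3: (x + 33.616)² + (y + 29.263)² = 99.2206279314²
eq2−eq3, eq2−eq1 (x²,y² cancel):
  -46.120·x − 150.574·y = -8657.987512
  64.794·x − 106.420·y = -3477.261216
det = -46.120·-106.420 − -150.574·64.794 = 14664.382156
x = (-8657.987512·-106.420 − -150.574·-3477.261216) / 14664.382156 = 27.126809
y = (-46.120·-3477.261216 − -8657.987512·64.794) / 14664.382156 = 49.191089
|P − Q| = √((27.126809 − 49.656)² + (49.191089 − -7.562)²) = 61.061261

61.061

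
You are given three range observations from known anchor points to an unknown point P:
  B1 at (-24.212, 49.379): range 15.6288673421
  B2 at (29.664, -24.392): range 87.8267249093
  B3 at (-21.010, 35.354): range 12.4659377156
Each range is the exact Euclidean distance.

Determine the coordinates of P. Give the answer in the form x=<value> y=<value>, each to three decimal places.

eq1: (x + 24.212)² + (y − 49.379)² = 15.6288673421²
eq2: (x − 29.664)² + (y + 24.392)² = 87.8267249093²
eq3: (x + 21.010)² + (y − 35.354)² = 12.4659377156²
eq3−eq2, eq3−eq1 (x²,y² cancel):
  101.348·x − 119.492·y = -7774.536861
  -6.404·x + 28.050·y = 1244.319278
det = 101.348·28.050 − -119.492·-6.404 = 2077.584632
x = (-7774.536861·28.050 − -119.492·1244.319278) / 2077.584632 = -33.399150
y = (101.348·1244.319278 − -7774.536861·-6.404) / 2077.584632 = 36.735512

x=-33.399 y=36.736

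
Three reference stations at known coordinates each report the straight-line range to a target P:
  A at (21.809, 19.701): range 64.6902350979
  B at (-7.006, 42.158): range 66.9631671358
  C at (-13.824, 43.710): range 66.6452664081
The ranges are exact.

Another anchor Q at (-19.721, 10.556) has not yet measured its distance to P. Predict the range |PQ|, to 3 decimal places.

33.028

eq1: (x − 21.809)² + (y − 19.701)² = 64.6902350979²
eq2: (x + 7.006)² + (y − 42.158)² = 66.9631671358²
eq3: (x + 13.824)² + (y − 43.710)² = 66.6452664081²
eq3−eq2, eq3−eq1 (x²,y² cancel):
  13.636·x − 3.104·y = -317.760294
  71.266·x − 48.018·y = -981.140176
det = 13.636·-48.018 − -3.104·71.266 = -433.563784
x = (-317.760294·-48.018 − -3.104·-981.140176) / -433.563784 = -28.168300
y = (13.636·-981.140176 − -317.760294·71.266) / -433.563784 = -21.373274
|P − Q| = √((-28.168300 − -19.721)² + (-21.373274 − 10.556)²) = 33.027798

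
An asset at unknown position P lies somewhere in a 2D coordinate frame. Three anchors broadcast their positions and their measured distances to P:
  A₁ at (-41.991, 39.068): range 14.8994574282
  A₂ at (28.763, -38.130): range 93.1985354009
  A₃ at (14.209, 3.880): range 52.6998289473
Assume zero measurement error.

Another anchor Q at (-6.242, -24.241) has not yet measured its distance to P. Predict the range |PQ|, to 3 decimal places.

64.097

eq1: (x + 41.991)² + (y − 39.068)² = 14.8994574282²
eq2: (x − 28.763)² + (y + 38.130)² = 93.1985354009²
eq3: (x − 14.209)² + (y − 3.880)² = 52.6998289473²
eq2−eq1, eq2−eq3 (x²,y² cancel):
  -141.508·x + 154.396·y = 9472.318805
  -29.108·x + 84.020·y = 3844.438042
det = -141.508·84.020 − 154.396·-29.108 = -7395.343392
x = (9472.318805·84.020 − 154.396·3844.438042) / -7395.343392 = -27.354831
y = (-141.508·3844.438042 − 9472.318805·-29.108) / -7395.343392 = 36.279381
|P − Q| = √((-27.354831 − -6.242)² + (36.279381 − -24.241)²) = 64.097334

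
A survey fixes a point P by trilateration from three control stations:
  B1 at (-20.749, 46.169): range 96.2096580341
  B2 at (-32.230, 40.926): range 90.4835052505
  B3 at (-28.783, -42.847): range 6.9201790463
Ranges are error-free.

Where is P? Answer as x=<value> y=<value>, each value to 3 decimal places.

eq1: (x + 20.749)² + (y − 46.169)² = 96.2096580341²
eq2: (x + 32.230)² + (y − 40.926)² = 90.4835052505²
eq3: (x + 28.783)² + (y + 42.847)² = 6.9201790463²
eq3−eq1, eq3−eq2 (x²,y² cancel):
  16.068·x + 178.032·y = -9310.638357
  -6.894·x + 167.546·y = -8089.991966
det = 16.068·167.546 − 178.032·-6.894 = 3919.481736
x = (-9310.638357·167.546 − 178.032·-8089.991966) / 3919.481736 = -30.535355
y = (16.068·-8089.991966 − -9310.638357·-6.894) / 3919.481736 = -49.541635

x=-30.535 y=-49.542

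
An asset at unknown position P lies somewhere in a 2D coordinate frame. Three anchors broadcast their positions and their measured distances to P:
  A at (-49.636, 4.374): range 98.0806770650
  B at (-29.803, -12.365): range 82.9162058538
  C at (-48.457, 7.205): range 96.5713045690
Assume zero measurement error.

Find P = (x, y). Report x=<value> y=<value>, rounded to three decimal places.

x=47.570 y=17.443

eq1: (x + 49.636)² + (y − 4.374)² = 98.0806770650²
eq2: (x + 29.803)² + (y + 12.365)² = 82.9162058538²
eq3: (x + 48.457)² + (y − 7.205)² = 96.5713045690²
eq2−eq3, eq2−eq1 (x²,y² cancel):
  -37.308·x + 39.140·y = -1092.038833
  -39.666·x + 33.478·y = -1302.969682
det = -37.308·33.478 − 39.140·-39.666 = 303.530016
x = (-1092.038833·33.478 − 39.140·-1302.969682) / 303.530016 = 47.570114
y = (-37.308·-1302.969682 − -1092.038833·-39.666) / 303.530016 = 17.442692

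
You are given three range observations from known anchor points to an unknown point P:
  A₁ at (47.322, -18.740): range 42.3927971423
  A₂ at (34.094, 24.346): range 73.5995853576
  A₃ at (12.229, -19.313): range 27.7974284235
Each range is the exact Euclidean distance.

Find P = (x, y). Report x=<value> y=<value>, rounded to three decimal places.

x=15.634 y=-46.901

eq1: (x − 47.322)² + (y + 18.740)² = 42.3927971423²
eq2: (x − 34.094)² + (y − 24.346)² = 73.5995853576²
eq3: (x − 12.229)² + (y + 19.313)² = 27.7974284235²
eq2−eq3, eq2−eq1 (x²,y² cancel):
  -43.730·x − 87.318·y = 3411.613796
  26.456·x − 86.172·y = 4455.180447
det = -43.730·-86.172 − -87.318·26.456 = 6078.386568
x = (3411.613796·-86.172 − -87.318·4455.180447) / 6078.386568 = 15.634389
y = (-43.730·4455.180447 − 3411.613796·26.456) / 6078.386568 = -46.901047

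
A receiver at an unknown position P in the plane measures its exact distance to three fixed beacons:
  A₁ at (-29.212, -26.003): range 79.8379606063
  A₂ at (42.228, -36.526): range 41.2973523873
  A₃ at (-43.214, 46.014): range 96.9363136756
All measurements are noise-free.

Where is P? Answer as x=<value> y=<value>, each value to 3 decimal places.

eq1: (x + 29.212)² + (y + 26.003)² = 79.8379606063²
eq2: (x − 42.228)² + (y + 36.526)² = 41.2973523873²
eq3: (x + 43.214)² + (y − 46.014)² = 96.9363136756²
eq2−eq3, eq2−eq1 (x²,y² cancel):
  -170.884·x + 165.080·y = -6823.792263
  -142.880·x + 21.046·y = -6256.484347
det = -170.884·21.046 − 165.080·-142.880 = 19990.205736
x = (-6823.792263·21.046 − 165.080·-6256.484347) / 19990.205736 = 44.482129
y = (-170.884·-6256.484347 − -6823.792263·-142.880) / 19990.205736 = 4.709788

x=44.482 y=4.710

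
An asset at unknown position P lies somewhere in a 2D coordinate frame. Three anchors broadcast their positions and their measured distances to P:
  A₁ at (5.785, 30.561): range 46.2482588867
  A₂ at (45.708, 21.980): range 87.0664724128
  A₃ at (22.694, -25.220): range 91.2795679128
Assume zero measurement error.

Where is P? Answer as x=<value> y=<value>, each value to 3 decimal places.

eq1: (x − 5.785)² + (y − 30.561)² = 46.2482588867²
eq2: (x − 45.708)² + (y − 21.980)² = 87.0664724128²
eq3: (x − 22.694)² + (y + 25.220)² = 91.2795679128²
eq2−eq1, eq2−eq3 (x²,y² cancel):
  -79.846·x + 17.162·y = 3836.768450
  -46.028·x − 94.400·y = -2172.664528
det = -79.846·-94.400 − 17.162·-46.028 = 8327.394936
x = (3836.768450·-94.400 − 17.162·-2172.664528) / 8327.394936 = -39.016244
y = (-79.846·-2172.664528 − 3836.768450·-46.028) / 8327.394936 = 42.039240

x=-39.016 y=42.039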